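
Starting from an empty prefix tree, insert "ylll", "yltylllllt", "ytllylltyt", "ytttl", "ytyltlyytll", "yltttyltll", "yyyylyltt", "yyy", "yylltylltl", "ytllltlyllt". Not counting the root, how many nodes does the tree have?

63

Trace insertions, counting only characters that open a new branch:
  "ylll" → 4 new (y, l, l, l)
  "yltylllllt" → prefix "yl" already present; 8 new (t, y, l, l, l, l, l, t)
  "ytllylltyt" → prefix "y" already present; 9 new (t, l, l, y, l, l, t, y, t)
  "ytttl" → prefix "yt" already present; 3 new (t, t, l)
  "ytyltlyytll" → prefix "yt" already present; 9 new (y, l, t, l, y, y, t, l, l)
  "yltttyltll" → prefix "ylt" already present; 7 new (t, t, y, l, t, l, l)
  "yyyylyltt" → prefix "y" already present; 8 new (y, y, y, l, y, l, t, t)
  "yyy" → prefix "yyy" already present; 0 new (none)
  "yylltylltl" → prefix "yy" already present; 8 new (l, l, t, y, l, l, t, l)
  "ytllltlyllt" → prefix "ytll" already present; 7 new (l, t, l, y, l, l, t)
Total nodes = 4 + 8 + 9 + 3 + 9 + 7 + 8 + 0 + 8 + 7 = 63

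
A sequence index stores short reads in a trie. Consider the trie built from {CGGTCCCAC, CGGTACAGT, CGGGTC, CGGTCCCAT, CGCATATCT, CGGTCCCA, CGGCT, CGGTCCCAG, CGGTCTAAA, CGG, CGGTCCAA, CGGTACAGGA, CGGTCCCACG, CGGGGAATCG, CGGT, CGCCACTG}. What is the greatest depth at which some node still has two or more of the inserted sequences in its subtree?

The deepest shared node is where two words last agree before diverging.
"CGGTCCCAC" and "CGGTCCCACG" agree on "CGGTCCCAC" (9 characters) before diverging; nothing deeper is shared.
Longest shared-prefix length: 9

9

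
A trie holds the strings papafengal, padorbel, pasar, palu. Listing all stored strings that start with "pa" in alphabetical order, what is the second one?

palu

DFS of the "pa" subtree visits, in order: "padorbel", "palu", "papafengal", "pasar"
The 2nd is palu.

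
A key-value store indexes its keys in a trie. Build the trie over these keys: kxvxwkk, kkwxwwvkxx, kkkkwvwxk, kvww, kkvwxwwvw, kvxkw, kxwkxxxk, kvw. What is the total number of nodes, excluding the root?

42

Trace insertions, counting only characters that open a new branch:
  "kxvxwkk" → 7 new (k, x, v, x, w, k, k)
  "kkwxwwvkxx" → prefix "k" already present; 9 new (k, w, x, w, w, v, k, x, x)
  "kkkkwvwxk" → prefix "kk" already present; 7 new (k, k, w, v, w, x, k)
  "kvww" → prefix "k" already present; 3 new (v, w, w)
  "kkvwxwwvw" → prefix "kk" already present; 7 new (v, w, x, w, w, v, w)
  "kvxkw" → prefix "kv" already present; 3 new (x, k, w)
  "kxwkxxxk" → prefix "kx" already present; 6 new (w, k, x, x, x, k)
  "kvw" → prefix "kvw" already present; 0 new (none)
Total nodes = 7 + 9 + 7 + 3 + 7 + 3 + 6 + 0 = 42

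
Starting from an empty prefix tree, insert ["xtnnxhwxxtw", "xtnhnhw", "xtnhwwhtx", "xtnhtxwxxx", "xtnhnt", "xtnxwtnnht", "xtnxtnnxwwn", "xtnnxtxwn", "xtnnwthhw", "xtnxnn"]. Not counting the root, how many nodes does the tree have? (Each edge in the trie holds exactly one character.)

For each word, the new-node count is its length minus the longest prefix already in the trie:
  "xtnnxhwxxtw" → 11 new (x, t, n, n, x, h, w, x, x, t, w)
  "xtnhnhw" → prefix "xtn" already present; 4 new (h, n, h, w)
  "xtnhwwhtx" → prefix "xtnh" already present; 5 new (w, w, h, t, x)
  "xtnhtxwxxx" → prefix "xtnh" already present; 6 new (t, x, w, x, x, x)
  "xtnhnt" → prefix "xtnhn" already present; 1 new (t)
  "xtnxwtnnht" → prefix "xtn" already present; 7 new (x, w, t, n, n, h, t)
  "xtnxtnnxwwn" → prefix "xtnx" already present; 7 new (t, n, n, x, w, w, n)
  "xtnnxtxwn" → prefix "xtnnx" already present; 4 new (t, x, w, n)
  "xtnnwthhw" → prefix "xtnn" already present; 5 new (w, t, h, h, w)
  "xtnxnn" → prefix "xtnx" already present; 2 new (n, n)
Total nodes = 11 + 4 + 5 + 6 + 1 + 7 + 7 + 4 + 5 + 2 = 52

52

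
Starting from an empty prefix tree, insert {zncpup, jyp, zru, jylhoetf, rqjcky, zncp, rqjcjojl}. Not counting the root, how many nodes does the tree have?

Count nodes per top-level branch (shared prefixes stored once):
  'j'-branch (jylhoetf, jyp): 9 nodes
  'r'-branch (rqjcjojl, rqjcky): 10 nodes
  'z'-branch (zncp, zncpup, zru): 8 nodes
Sum: 27

27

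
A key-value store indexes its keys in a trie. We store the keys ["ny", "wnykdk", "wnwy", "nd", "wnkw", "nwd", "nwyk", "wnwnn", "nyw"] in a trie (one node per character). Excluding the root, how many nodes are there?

Count nodes per top-level branch (shared prefixes stored once):
  'n'-branch (nd, nwd, nwyk, ny, nyw): 8 nodes
  'w'-branch (wnkw, wnwnn, wnwy, wnykdk): 12 nodes
Sum: 20

20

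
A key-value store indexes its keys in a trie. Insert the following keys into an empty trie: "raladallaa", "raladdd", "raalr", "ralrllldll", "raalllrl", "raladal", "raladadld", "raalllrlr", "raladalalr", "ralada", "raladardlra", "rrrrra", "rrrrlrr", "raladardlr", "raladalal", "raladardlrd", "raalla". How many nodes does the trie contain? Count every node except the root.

48

Insert word by word; a character creates a node only if that edge doesn't already exist:
  "raladallaa" → 10 new (r, a, l, a, d, a, l, l, a, a)
  "raladdd" → prefix "ralad" already present; 2 new (d, d)
  "raalr" → prefix "ra" already present; 3 new (a, l, r)
  "ralrllldll" → prefix "ral" already present; 7 new (r, l, l, l, d, l, l)
  "raalllrl" → prefix "raal" already present; 4 new (l, l, r, l)
  "raladal" → prefix "raladal" already present; 0 new (none)
  "raladadld" → prefix "ralada" already present; 3 new (d, l, d)
  "raalllrlr" → prefix "raalllrl" already present; 1 new (r)
  "raladalalr" → prefix "raladal" already present; 3 new (a, l, r)
  "ralada" → prefix "ralada" already present; 0 new (none)
  "raladardlra" → prefix "ralada" already present; 5 new (r, d, l, r, a)
  "rrrrra" → prefix "r" already present; 5 new (r, r, r, r, a)
  "rrrrlrr" → prefix "rrrr" already present; 3 new (l, r, r)
  "raladardlr" → prefix "raladardlr" already present; 0 new (none)
  "raladalal" → prefix "raladalal" already present; 0 new (none)
  "raladardlrd" → prefix "raladardlr" already present; 1 new (d)
  "raalla" → prefix "raall" already present; 1 new (a)
Total nodes = 10 + 2 + 3 + 7 + 4 + 0 + 3 + 1 + 3 + 0 + 5 + 5 + 3 + 0 + 0 + 1 + 1 = 48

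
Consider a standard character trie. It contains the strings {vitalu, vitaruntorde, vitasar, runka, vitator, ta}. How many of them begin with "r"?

1

Walk to "r"; the words in its subtree are exactly those with that prefix.
Words under "r": runka
Count: 1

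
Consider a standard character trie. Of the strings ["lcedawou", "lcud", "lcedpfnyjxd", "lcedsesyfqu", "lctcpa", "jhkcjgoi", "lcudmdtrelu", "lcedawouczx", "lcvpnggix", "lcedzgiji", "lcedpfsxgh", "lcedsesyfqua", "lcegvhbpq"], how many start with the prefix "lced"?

7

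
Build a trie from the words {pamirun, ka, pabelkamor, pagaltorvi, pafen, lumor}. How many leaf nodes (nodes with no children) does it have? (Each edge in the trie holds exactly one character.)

A leaf is a node with no children — equivalently, the end of a word that is not a proper prefix of any other stored word.
Those words: "ka", "lumor", "pabelkamor", "pafen", "pagaltorvi", "pamirun"
Leaf count: 6

6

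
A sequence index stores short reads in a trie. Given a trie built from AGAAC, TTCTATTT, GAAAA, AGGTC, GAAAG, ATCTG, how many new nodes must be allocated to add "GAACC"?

Walking "GAACC" from the root, the first 3 characters ("GAA") follow existing edges; "C" is the first miss.
New nodes needed: |"GAACC"| − 3 = 5 − 3 = 2.

2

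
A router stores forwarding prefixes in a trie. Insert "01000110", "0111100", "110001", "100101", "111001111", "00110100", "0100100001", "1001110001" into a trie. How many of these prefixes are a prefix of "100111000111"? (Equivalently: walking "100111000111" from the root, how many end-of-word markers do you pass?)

1

Walk "100111000111" from the root; an end-of-word marker is hit whenever a stored word is a prefix of "100111000111".
Prefixes of the query that are stored words: "1001110001"
Count: 1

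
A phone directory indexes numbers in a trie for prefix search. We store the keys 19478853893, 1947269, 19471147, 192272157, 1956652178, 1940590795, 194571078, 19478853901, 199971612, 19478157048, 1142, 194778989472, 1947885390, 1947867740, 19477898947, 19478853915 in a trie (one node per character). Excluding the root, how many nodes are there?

80

Insert word by word; a character creates a node only if that edge doesn't already exist:
  "19478853893" → 11 new (1, 9, 4, 7, 8, 8, 5, 3, 8, 9, 3)
  "1947269" → prefix "1947" already present; 3 new (2, 6, 9)
  "19471147" → prefix "1947" already present; 4 new (1, 1, 4, 7)
  "192272157" → prefix "19" already present; 7 new (2, 2, 7, 2, 1, 5, 7)
  "1956652178" → prefix "19" already present; 8 new (5, 6, 6, 5, 2, 1, 7, 8)
  "1940590795" → prefix "194" already present; 7 new (0, 5, 9, 0, 7, 9, 5)
  "194571078" → prefix "194" already present; 6 new (5, 7, 1, 0, 7, 8)
  "19478853901" → prefix "19478853" already present; 3 new (9, 0, 1)
  "199971612" → prefix "19" already present; 7 new (9, 9, 7, 1, 6, 1, 2)
  "19478157048" → prefix "19478" already present; 6 new (1, 5, 7, 0, 4, 8)
  "1142" → prefix "1" already present; 3 new (1, 4, 2)
  "194778989472" → prefix "1947" already present; 8 new (7, 8, 9, 8, 9, 4, 7, 2)
  "1947885390" → prefix "1947885390" already present; 0 new (none)
  "1947867740" → prefix "19478" already present; 5 new (6, 7, 7, 4, 0)
  "19477898947" → prefix "19477898947" already present; 0 new (none)
  "19478853915" → prefix "194788539" already present; 2 new (1, 5)
Total nodes = 11 + 3 + 4 + 7 + 8 + 7 + 6 + 3 + 7 + 6 + 3 + 8 + 0 + 5 + 0 + 2 = 80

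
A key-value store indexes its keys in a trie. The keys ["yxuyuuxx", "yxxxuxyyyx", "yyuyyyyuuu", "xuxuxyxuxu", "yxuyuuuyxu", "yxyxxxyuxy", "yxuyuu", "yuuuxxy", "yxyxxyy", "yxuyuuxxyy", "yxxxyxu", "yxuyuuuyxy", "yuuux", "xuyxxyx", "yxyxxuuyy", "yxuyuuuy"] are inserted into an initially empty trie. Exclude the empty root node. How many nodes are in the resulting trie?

Trace insertions, counting only characters that open a new branch:
  "yxuyuuxx" → 8 new (y, x, u, y, u, u, x, x)
  "yxxxuxyyyx" → prefix "yx" already present; 8 new (x, x, u, x, y, y, y, x)
  "yyuyyyyuuu" → prefix "y" already present; 9 new (y, u, y, y, y, y, u, u, u)
  "xuxuxyxuxu" → 10 new (x, u, x, u, x, y, x, u, x, u)
  "yxuyuuuyxu" → prefix "yxuyuu" already present; 4 new (u, y, x, u)
  "yxyxxxyuxy" → prefix "yx" already present; 8 new (y, x, x, x, y, u, x, y)
  "yxuyuu" → prefix "yxuyuu" already present; 0 new (none)
  "yuuuxxy" → prefix "y" already present; 6 new (u, u, u, x, x, y)
  "yxyxxyy" → prefix "yxyxx" already present; 2 new (y, y)
  "yxuyuuxxyy" → prefix "yxuyuuxx" already present; 2 new (y, y)
  "yxxxyxu" → prefix "yxxx" already present; 3 new (y, x, u)
  "yxuyuuuyxy" → prefix "yxuyuuuyx" already present; 1 new (y)
  "yuuux" → prefix "yuuux" already present; 0 new (none)
  "xuyxxyx" → prefix "xu" already present; 5 new (y, x, x, y, x)
  "yxyxxuuyy" → prefix "yxyxx" already present; 4 new (u, u, y, y)
  "yxuyuuuy" → prefix "yxuyuuuy" already present; 0 new (none)
Total nodes = 8 + 8 + 9 + 10 + 4 + 8 + 0 + 6 + 2 + 2 + 3 + 1 + 0 + 5 + 4 + 0 = 70

70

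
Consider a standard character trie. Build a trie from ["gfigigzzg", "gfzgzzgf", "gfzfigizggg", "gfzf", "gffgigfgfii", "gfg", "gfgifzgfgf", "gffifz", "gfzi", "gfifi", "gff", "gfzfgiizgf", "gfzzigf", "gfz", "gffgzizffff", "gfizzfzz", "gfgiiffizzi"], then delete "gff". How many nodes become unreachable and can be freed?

0

A node on "gff"'s path can go only if nothing else ends at it or branches off below it.
Every node on "gff" is still needed (e.g. by "gffgigfgfii"), so nothing is freed.
Nodes removed: 0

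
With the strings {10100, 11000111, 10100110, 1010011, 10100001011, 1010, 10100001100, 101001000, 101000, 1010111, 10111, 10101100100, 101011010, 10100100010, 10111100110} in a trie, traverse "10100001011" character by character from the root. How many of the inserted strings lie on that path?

4

Check each prefix of "10100001011" against the stored set — each match is an end-marker on the path.
Prefixes of the query that are stored words: "1010", "10100", "101000", "10100001011"
Count: 4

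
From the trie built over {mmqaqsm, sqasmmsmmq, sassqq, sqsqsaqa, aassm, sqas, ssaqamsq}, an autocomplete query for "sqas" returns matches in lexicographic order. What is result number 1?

sqas

DFS of the "sqas" subtree visits, in order: "sqas", "sqasmmsmmq"
Position 1: sqas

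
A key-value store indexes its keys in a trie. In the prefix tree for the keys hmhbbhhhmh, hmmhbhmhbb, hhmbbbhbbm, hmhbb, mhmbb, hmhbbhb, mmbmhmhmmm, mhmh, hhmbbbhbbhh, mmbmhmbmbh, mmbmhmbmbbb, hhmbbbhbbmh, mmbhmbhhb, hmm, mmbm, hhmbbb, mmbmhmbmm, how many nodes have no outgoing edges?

12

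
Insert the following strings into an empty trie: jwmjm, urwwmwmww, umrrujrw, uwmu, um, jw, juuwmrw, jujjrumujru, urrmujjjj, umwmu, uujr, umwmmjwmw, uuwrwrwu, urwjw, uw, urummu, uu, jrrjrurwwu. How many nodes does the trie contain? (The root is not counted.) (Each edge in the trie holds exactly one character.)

78

Trace insertions, counting only characters that open a new branch:
  "jwmjm" → 5 new (j, w, m, j, m)
  "urwwmwmww" → 9 new (u, r, w, w, m, w, m, w, w)
  "umrrujrw" → prefix "u" already present; 7 new (m, r, r, u, j, r, w)
  "uwmu" → prefix "u" already present; 3 new (w, m, u)
  "um" → prefix "um" already present; 0 new (none)
  "jw" → prefix "jw" already present; 0 new (none)
  "juuwmrw" → prefix "j" already present; 6 new (u, u, w, m, r, w)
  "jujjrumujru" → prefix "ju" already present; 9 new (j, j, r, u, m, u, j, r, u)
  "urrmujjjj" → prefix "ur" already present; 7 new (r, m, u, j, j, j, j)
  "umwmu" → prefix "um" already present; 3 new (w, m, u)
  "uujr" → prefix "u" already present; 3 new (u, j, r)
  "umwmmjwmw" → prefix "umwm" already present; 5 new (m, j, w, m, w)
  "uuwrwrwu" → prefix "uu" already present; 6 new (w, r, w, r, w, u)
  "urwjw" → prefix "urw" already present; 2 new (j, w)
  "uw" → prefix "uw" already present; 0 new (none)
  "urummu" → prefix "ur" already present; 4 new (u, m, m, u)
  "uu" → prefix "uu" already present; 0 new (none)
  "jrrjrurwwu" → prefix "j" already present; 9 new (r, r, j, r, u, r, w, w, u)
Total nodes = 5 + 9 + 7 + 3 + 0 + 0 + 6 + 9 + 7 + 3 + 3 + 5 + 6 + 2 + 0 + 4 + 0 + 9 = 78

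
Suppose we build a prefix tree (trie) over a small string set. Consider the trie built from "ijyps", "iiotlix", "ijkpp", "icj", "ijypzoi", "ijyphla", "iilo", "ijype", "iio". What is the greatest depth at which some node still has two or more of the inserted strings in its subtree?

4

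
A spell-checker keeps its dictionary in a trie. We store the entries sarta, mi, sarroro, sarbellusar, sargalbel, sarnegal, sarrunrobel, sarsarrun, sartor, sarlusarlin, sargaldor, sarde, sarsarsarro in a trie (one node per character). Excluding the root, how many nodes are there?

For each word, the new-node count is its length minus the longest prefix already in the trie:
  "sarta" → 5 new (s, a, r, t, a)
  "mi" → 2 new (m, i)
  "sarroro" → prefix "sar" already present; 4 new (r, o, r, o)
  "sarbellusar" → prefix "sar" already present; 8 new (b, e, l, l, u, s, a, r)
  "sargalbel" → prefix "sar" already present; 6 new (g, a, l, b, e, l)
  "sarnegal" → prefix "sar" already present; 5 new (n, e, g, a, l)
  "sarrunrobel" → prefix "sarr" already present; 7 new (u, n, r, o, b, e, l)
  "sarsarrun" → prefix "sar" already present; 6 new (s, a, r, r, u, n)
  "sartor" → prefix "sart" already present; 2 new (o, r)
  "sarlusarlin" → prefix "sar" already present; 8 new (l, u, s, a, r, l, i, n)
  "sargaldor" → prefix "sargal" already present; 3 new (d, o, r)
  "sarde" → prefix "sar" already present; 2 new (d, e)
  "sarsarsarro" → prefix "sarsar" already present; 5 new (s, a, r, r, o)
Total nodes = 5 + 2 + 4 + 8 + 6 + 5 + 7 + 6 + 2 + 8 + 3 + 2 + 5 = 63

63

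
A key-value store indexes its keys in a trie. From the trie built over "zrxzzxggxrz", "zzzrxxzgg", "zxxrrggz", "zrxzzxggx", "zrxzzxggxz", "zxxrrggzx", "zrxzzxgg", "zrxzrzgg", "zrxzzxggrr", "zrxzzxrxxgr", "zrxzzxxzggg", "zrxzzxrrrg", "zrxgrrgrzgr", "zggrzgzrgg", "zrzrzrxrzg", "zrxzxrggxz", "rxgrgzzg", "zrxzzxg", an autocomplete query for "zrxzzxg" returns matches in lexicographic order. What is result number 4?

Filter for "zrxzzxg…" and sort: "zrxzzxg", "zrxzzxgg", "zrxzzxggrr", "zrxzzxggx", "zrxzzxggxrz", "zrxzzxggxz"
The 4th is zrxzzxggx.

zrxzzxggx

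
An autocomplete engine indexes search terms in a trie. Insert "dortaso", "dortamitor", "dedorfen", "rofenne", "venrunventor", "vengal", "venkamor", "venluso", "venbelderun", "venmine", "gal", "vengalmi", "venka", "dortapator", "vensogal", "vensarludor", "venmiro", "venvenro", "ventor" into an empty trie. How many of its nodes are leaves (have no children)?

Leaves are exactly the stored words that no other stored word extends.
Those words: "dedorfen", "dortamitor", "dortapator", "dortaso", "gal", "rofenne", "venbelderun", "vengalmi", "venkamor", "venluso", "venmine", "venmiro", "venrunventor", "vensarludor", "vensogal", "ventor", "venvenro"
Leaf count: 17

17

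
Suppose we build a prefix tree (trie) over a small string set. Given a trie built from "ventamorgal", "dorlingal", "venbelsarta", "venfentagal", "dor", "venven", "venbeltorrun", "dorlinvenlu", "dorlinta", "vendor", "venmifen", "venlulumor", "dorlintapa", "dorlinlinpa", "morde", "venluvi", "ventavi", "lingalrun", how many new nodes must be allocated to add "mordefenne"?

5

"morde" is already a path in the trie; the remaining "fenne" must be added.
New nodes needed: |"mordefenne"| − 5 = 10 − 5 = 5.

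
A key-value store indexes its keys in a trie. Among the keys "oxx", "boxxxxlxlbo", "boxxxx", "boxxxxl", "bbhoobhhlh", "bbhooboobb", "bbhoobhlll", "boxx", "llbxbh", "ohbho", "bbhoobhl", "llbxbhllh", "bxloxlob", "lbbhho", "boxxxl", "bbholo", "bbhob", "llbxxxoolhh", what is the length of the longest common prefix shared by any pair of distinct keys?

8

Equivalently: take the maximum, over all pairs, of their longest common prefix length.
e.g. "bbhoobhl" and "bbhoobhlll" share the prefix "bbhoobhl" of length 8; no pair shares a longer one.
Longest shared-prefix length: 8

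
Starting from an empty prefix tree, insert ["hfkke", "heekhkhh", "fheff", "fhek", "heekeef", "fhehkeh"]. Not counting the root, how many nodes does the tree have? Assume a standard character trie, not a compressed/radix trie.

25

For each word, the new-node count is its length minus the longest prefix already in the trie:
  "hfkke" → 5 new (h, f, k, k, e)
  "heekhkhh" → prefix "h" already present; 7 new (e, e, k, h, k, h, h)
  "fheff" → 5 new (f, h, e, f, f)
  "fhek" → prefix "fhe" already present; 1 new (k)
  "heekeef" → prefix "heek" already present; 3 new (e, e, f)
  "fhehkeh" → prefix "fhe" already present; 4 new (h, k, e, h)
Total nodes = 5 + 7 + 5 + 1 + 3 + 4 = 25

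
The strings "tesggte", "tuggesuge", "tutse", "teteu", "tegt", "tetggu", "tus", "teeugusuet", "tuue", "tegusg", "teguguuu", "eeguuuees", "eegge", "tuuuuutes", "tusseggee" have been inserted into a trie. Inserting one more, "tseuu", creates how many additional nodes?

4

"t" is already a path in the trie; the remaining "seuu" must be added.
Each of the 4 remaining characters creates one node.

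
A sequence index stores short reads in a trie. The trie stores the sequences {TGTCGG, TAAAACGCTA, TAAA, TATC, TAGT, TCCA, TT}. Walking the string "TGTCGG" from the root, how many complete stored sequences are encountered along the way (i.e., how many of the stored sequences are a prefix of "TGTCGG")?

1

Walk "TGTCGG" from the root; an end-of-word marker is hit whenever a stored word is a prefix of "TGTCGG".
Prefixes of the query that are stored words: "TGTCGG"
Count: 1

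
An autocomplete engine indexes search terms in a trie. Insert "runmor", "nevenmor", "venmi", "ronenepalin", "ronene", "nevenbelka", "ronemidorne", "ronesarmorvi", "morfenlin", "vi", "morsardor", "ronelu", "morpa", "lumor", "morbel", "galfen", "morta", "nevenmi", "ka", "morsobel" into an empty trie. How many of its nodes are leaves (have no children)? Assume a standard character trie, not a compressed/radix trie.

Leaves are exactly the stored words that no other stored word extends.
Those words: "galfen", "ka", "lumor", "morbel", "morfenlin", "morpa", "morsardor", "morsobel", "morta", "nevenbelka", "nevenmi", "nevenmor", "ronelu", "ronemidorne", "ronenepalin", "ronesarmorvi", "runmor", "venmi", "vi"
Leaf count: 19

19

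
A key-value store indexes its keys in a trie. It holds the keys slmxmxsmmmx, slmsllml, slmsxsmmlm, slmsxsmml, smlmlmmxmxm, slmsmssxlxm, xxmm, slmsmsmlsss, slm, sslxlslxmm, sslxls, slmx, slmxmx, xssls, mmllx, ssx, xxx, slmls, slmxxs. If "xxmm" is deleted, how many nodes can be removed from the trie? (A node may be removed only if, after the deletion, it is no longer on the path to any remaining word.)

2

Walk "xxmm" from the leaf back toward the root, removing each node that no remaining word uses.
The suffix "mm" (2 nodes) is used only by "xxmm"; the node for "xx" still has the child "x", so pruning stops there.
Nodes removed: 2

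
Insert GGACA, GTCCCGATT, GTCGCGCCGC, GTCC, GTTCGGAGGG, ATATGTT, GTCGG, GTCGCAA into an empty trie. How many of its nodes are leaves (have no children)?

7

A leaf is a node with no children — equivalently, the end of a word that is not a proper prefix of any other stored word.
Those words: "ATATGTT", "GGACA", "GTCCCGATT", "GTCGCAA", "GTCGCGCCGC", "GTCGG", "GTTCGGAGGG"
Leaf count: 7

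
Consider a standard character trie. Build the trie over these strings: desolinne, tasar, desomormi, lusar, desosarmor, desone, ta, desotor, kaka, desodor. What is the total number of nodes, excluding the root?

Trace insertions, counting only characters that open a new branch:
  "desolinne" → 9 new (d, e, s, o, l, i, n, n, e)
  "tasar" → 5 new (t, a, s, a, r)
  "desomormi" → prefix "deso" already present; 5 new (m, o, r, m, i)
  "lusar" → 5 new (l, u, s, a, r)
  "desosarmor" → prefix "deso" already present; 6 new (s, a, r, m, o, r)
  "desone" → prefix "deso" already present; 2 new (n, e)
  "ta" → prefix "ta" already present; 0 new (none)
  "desotor" → prefix "deso" already present; 3 new (t, o, r)
  "kaka" → 4 new (k, a, k, a)
  "desodor" → prefix "deso" already present; 3 new (d, o, r)
Total nodes = 9 + 5 + 5 + 5 + 6 + 2 + 0 + 3 + 4 + 3 = 42

42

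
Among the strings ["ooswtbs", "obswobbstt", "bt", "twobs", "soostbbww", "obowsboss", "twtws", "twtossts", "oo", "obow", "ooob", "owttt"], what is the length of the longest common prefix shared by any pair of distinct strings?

Look for the deepest trie node that still has at least two words in its subtree.
"obow" and "obowsboss" agree on "obow" (4 characters) before diverging; nothing deeper is shared.
Longest shared-prefix length: 4

4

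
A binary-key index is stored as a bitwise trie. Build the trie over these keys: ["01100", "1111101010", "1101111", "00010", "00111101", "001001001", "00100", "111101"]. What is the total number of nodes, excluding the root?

For each word, the new-node count is its length minus the longest prefix already in the trie:
  "01100" → 5 new (0, 1, 1, 0, 0)
  "1111101010" → 10 new (1, 1, 1, 1, 1, 0, 1, 0, 1, 0)
  "1101111" → prefix "11" already present; 5 new (0, 1, 1, 1, 1)
  "00010" → prefix "0" already present; 4 new (0, 0, 1, 0)
  "00111101" → prefix "00" already present; 6 new (1, 1, 1, 1, 0, 1)
  "001001001" → prefix "001" already present; 6 new (0, 0, 1, 0, 0, 1)
  "00100" → prefix "00100" already present; 0 new (none)
  "111101" → prefix "1111" already present; 2 new (0, 1)
Total nodes = 5 + 10 + 5 + 4 + 6 + 6 + 0 + 2 = 38

38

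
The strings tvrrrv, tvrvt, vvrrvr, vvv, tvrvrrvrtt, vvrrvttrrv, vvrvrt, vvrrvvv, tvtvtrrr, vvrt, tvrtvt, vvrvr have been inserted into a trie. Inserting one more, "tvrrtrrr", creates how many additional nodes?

4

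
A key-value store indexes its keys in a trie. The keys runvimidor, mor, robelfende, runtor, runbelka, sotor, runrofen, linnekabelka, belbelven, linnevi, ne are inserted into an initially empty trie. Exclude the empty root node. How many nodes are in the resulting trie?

65

Insert word by word; a character creates a node only if that edge doesn't already exist:
  "runvimidor" → 10 new (r, u, n, v, i, m, i, d, o, r)
  "mor" → 3 new (m, o, r)
  "robelfende" → prefix "r" already present; 9 new (o, b, e, l, f, e, n, d, e)
  "runtor" → prefix "run" already present; 3 new (t, o, r)
  "runbelka" → prefix "run" already present; 5 new (b, e, l, k, a)
  "sotor" → 5 new (s, o, t, o, r)
  "runrofen" → prefix "run" already present; 5 new (r, o, f, e, n)
  "linnekabelka" → 12 new (l, i, n, n, e, k, a, b, e, l, k, a)
  "belbelven" → 9 new (b, e, l, b, e, l, v, e, n)
  "linnevi" → prefix "linne" already present; 2 new (v, i)
  "ne" → 2 new (n, e)
Total nodes = 10 + 3 + 9 + 3 + 5 + 5 + 5 + 12 + 9 + 2 + 2 = 65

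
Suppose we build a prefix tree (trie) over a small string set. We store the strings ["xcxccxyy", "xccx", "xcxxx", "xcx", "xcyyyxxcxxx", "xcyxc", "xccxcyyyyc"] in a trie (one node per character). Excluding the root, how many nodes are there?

29

For each word, the new-node count is its length minus the longest prefix already in the trie:
  "xcxccxyy" → 8 new (x, c, x, c, c, x, y, y)
  "xccx" → prefix "xc" already present; 2 new (c, x)
  "xcxxx" → prefix "xcx" already present; 2 new (x, x)
  "xcx" → prefix "xcx" already present; 0 new (none)
  "xcyyyxxcxxx" → prefix "xc" already present; 9 new (y, y, y, x, x, c, x, x, x)
  "xcyxc" → prefix "xcy" already present; 2 new (x, c)
  "xccxcyyyyc" → prefix "xccx" already present; 6 new (c, y, y, y, y, c)
Total nodes = 8 + 2 + 2 + 0 + 9 + 2 + 6 = 29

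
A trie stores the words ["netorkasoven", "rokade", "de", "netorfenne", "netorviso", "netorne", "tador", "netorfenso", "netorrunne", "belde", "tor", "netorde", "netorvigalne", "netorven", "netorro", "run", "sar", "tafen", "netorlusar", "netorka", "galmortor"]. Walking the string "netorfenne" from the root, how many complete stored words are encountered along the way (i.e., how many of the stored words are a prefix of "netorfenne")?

1

Walk "netorfenne" from the root; an end-of-word marker is hit whenever a stored word is a prefix of "netorfenne".
Prefixes of the query that are stored words: "netorfenne"
Count: 1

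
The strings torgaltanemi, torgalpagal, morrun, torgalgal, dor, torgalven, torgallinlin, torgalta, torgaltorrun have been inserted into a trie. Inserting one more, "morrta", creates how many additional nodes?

"morr" is already a path in the trie; the remaining "ta" must be added.
So 6 − 4 = 2 new nodes.

2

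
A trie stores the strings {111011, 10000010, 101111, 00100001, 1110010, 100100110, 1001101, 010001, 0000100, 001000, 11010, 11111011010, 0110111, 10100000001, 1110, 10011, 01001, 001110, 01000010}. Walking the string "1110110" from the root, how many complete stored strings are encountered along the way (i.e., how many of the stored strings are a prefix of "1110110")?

2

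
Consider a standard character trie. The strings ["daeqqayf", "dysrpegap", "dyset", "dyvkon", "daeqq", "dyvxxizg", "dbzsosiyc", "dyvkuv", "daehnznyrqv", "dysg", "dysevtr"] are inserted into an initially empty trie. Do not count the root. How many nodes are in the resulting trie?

Count nodes per top-level branch (shared prefixes stored once):
  'd'-branch (daehnznyrqv, daeqq, daeqqayf, dbzsosiyc, dyset, dysevtr, dysg, dysrpegap, dyvkon, dyvkuv, dyvxxizg): 49 nodes
Sum: 49

49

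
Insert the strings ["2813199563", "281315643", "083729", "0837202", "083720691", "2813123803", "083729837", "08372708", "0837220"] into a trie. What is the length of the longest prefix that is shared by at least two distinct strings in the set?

Equivalently: take the maximum, over all pairs, of their longest common prefix length.
e.g. "0837202" and "083720691" share the prefix "083720" of length 6; no pair shares a longer one.
Longest shared-prefix length: 6

6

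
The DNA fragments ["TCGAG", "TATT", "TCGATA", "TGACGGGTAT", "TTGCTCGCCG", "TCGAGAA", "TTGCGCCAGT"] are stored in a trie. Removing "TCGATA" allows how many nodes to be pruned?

2

Walk "TCGATA" from the leaf back toward the root, removing each node that no remaining word uses.
The suffix "TA" (2 nodes) is used only by "TCGATA"; the node for "TCGA" still has the child "G", so pruning stops there.
Nodes removed: 2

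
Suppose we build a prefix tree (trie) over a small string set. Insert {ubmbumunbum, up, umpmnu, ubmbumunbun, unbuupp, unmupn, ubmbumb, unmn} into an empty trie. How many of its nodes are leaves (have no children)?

Leaves are exactly the stored words that no other stored word extends.
Those words: "ubmbumb", "ubmbumunbum", "ubmbumunbun", "umpmnu", "unbuupp", "unmn", "unmupn", "up"
Leaf count: 8

8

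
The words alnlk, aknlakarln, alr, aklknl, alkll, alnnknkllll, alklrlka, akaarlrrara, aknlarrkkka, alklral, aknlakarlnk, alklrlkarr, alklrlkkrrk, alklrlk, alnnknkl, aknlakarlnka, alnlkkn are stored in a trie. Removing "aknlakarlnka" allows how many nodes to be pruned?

1

Walk "aknlakarlnka" from the leaf back toward the root, removing each node that no remaining word uses.
The suffix "a" (1 node) is used only by "aknlakarlnka"; "aknlakarlnk" is itself a stored word, so pruning stops there.
Nodes removed: 1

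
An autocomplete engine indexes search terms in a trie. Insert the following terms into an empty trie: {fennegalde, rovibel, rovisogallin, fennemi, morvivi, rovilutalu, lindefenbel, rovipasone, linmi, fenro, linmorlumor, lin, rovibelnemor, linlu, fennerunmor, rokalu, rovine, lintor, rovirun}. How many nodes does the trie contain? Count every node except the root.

93

Trace insertions, counting only characters that open a new branch:
  "fennegalde" → 10 new (f, e, n, n, e, g, a, l, d, e)
  "rovibel" → 7 new (r, o, v, i, b, e, l)
  "rovisogallin" → prefix "rovi" already present; 8 new (s, o, g, a, l, l, i, n)
  "fennemi" → prefix "fenne" already present; 2 new (m, i)
  "morvivi" → 7 new (m, o, r, v, i, v, i)
  "rovilutalu" → prefix "rovi" already present; 6 new (l, u, t, a, l, u)
  "lindefenbel" → 11 new (l, i, n, d, e, f, e, n, b, e, l)
  "rovipasone" → prefix "rovi" already present; 6 new (p, a, s, o, n, e)
  "linmi" → prefix "lin" already present; 2 new (m, i)
  "fenro" → prefix "fen" already present; 2 new (r, o)
  "linmorlumor" → prefix "linm" already present; 7 new (o, r, l, u, m, o, r)
  "lin" → prefix "lin" already present; 0 new (none)
  "rovibelnemor" → prefix "rovibel" already present; 5 new (n, e, m, o, r)
  "linlu" → prefix "lin" already present; 2 new (l, u)
  "fennerunmor" → prefix "fenne" already present; 6 new (r, u, n, m, o, r)
  "rokalu" → prefix "ro" already present; 4 new (k, a, l, u)
  "rovine" → prefix "rovi" already present; 2 new (n, e)
  "lintor" → prefix "lin" already present; 3 new (t, o, r)
  "rovirun" → prefix "rovi" already present; 3 new (r, u, n)
Total nodes = 10 + 7 + 8 + 2 + 7 + 6 + 11 + 6 + 2 + 2 + 7 + 0 + 5 + 2 + 6 + 4 + 2 + 3 + 3 = 93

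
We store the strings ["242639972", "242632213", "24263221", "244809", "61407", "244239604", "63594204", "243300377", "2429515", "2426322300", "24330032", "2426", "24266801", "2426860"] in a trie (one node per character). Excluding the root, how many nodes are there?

Trace insertions, counting only characters that open a new branch:
  "242639972" → 9 new (2, 4, 2, 6, 3, 9, 9, 7, 2)
  "242632213" → prefix "24263" already present; 4 new (2, 2, 1, 3)
  "24263221" → prefix "24263221" already present; 0 new (none)
  "244809" → prefix "24" already present; 4 new (4, 8, 0, 9)
  "61407" → 5 new (6, 1, 4, 0, 7)
  "244239604" → prefix "244" already present; 6 new (2, 3, 9, 6, 0, 4)
  "63594204" → prefix "6" already present; 7 new (3, 5, 9, 4, 2, 0, 4)
  "243300377" → prefix "24" already present; 7 new (3, 3, 0, 0, 3, 7, 7)
  "2429515" → prefix "242" already present; 4 new (9, 5, 1, 5)
  "2426322300" → prefix "2426322" already present; 3 new (3, 0, 0)
  "24330032" → prefix "2433003" already present; 1 new (2)
  "2426" → prefix "2426" already present; 0 new (none)
  "24266801" → prefix "2426" already present; 4 new (6, 8, 0, 1)
  "2426860" → prefix "2426" already present; 3 new (8, 6, 0)
Total nodes = 9 + 4 + 0 + 4 + 5 + 6 + 7 + 7 + 4 + 3 + 1 + 0 + 4 + 3 = 57

57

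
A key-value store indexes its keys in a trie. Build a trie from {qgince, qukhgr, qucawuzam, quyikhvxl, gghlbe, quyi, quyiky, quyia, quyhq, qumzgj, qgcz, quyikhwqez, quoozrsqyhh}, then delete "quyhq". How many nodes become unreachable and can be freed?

2

After clearing the end-marker at "quyhq", prune upward until reaching a node still needed by another word.
The suffix "hq" (2 nodes) is used only by "quyhq"; the node for "quy" still has the child "i", so pruning stops there.
Nodes removed: 2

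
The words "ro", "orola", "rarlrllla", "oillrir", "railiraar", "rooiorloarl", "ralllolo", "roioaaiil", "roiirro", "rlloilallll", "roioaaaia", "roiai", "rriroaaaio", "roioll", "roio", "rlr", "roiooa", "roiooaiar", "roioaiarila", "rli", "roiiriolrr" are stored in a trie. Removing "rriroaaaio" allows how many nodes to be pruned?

After clearing the end-marker at "rriroaaaio", prune upward until reaching a node still needed by another word.
The suffix "riroaaaio" (9 nodes) is used only by "rriroaaaio"; the node for "r" still has the child "o", so pruning stops there.
Nodes removed: 9

9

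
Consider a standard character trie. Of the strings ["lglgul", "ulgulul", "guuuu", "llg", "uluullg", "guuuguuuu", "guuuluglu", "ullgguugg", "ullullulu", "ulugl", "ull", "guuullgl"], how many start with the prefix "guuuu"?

Traverse to the node for "guuuu", then collect every word in that subtree.
Matches: "guuuu"
Count: 1

1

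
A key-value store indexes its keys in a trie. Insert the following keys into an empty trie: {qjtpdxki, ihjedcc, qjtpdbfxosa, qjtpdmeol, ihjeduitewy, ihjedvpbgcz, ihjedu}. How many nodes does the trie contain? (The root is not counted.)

Insert word by word; a character creates a node only if that edge doesn't already exist:
  "qjtpdxki" → 8 new (q, j, t, p, d, x, k, i)
  "ihjedcc" → 7 new (i, h, j, e, d, c, c)
  "qjtpdbfxosa" → prefix "qjtpd" already present; 6 new (b, f, x, o, s, a)
  "qjtpdmeol" → prefix "qjtpd" already present; 4 new (m, e, o, l)
  "ihjeduitewy" → prefix "ihjed" already present; 6 new (u, i, t, e, w, y)
  "ihjedvpbgcz" → prefix "ihjed" already present; 6 new (v, p, b, g, c, z)
  "ihjedu" → prefix "ihjedu" already present; 0 new (none)
Total nodes = 8 + 7 + 6 + 4 + 6 + 6 + 0 = 37

37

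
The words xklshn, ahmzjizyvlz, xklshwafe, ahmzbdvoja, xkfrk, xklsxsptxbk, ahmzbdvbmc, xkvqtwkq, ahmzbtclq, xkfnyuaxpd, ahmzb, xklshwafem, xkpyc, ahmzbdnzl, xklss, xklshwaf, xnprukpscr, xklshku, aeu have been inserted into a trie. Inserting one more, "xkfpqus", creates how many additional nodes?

4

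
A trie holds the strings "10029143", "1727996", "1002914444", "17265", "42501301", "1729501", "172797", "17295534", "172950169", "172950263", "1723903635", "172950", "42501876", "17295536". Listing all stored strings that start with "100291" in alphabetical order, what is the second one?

1002914444

DFS of the "100291" subtree visits, in order: "10029143", "1002914444"
Position 2: 1002914444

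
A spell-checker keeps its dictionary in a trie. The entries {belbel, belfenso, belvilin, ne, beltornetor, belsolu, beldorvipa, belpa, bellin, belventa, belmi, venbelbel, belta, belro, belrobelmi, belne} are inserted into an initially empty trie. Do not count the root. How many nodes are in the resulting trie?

Count nodes per top-level branch (shared prefixes stored once):
  'b'-branch (belbel, beldorvipa, belfenso, bellin, belmi, belne, belpa, belro, belrobelmi, belsolu, belta, beltornetor, belventa, belvilin): 56 nodes
  'n'-branch (ne): 2 nodes
  'v'-branch (venbelbel): 9 nodes
Sum: 67

67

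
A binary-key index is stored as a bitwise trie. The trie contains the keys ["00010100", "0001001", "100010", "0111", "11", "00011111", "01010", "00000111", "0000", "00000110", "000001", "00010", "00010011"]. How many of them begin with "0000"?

Traverse to the node for "0000", then collect every word in that subtree.
Matches: "0000", "000001", "00000110", "00000111"
Count: 4

4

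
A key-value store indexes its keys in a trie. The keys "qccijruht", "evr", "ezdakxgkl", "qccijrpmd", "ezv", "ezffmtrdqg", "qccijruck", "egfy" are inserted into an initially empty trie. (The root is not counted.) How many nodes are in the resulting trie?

Trace insertions, counting only characters that open a new branch:
  "qccijruht" → 9 new (q, c, c, i, j, r, u, h, t)
  "evr" → 3 new (e, v, r)
  "ezdakxgkl" → prefix "e" already present; 8 new (z, d, a, k, x, g, k, l)
  "qccijrpmd" → prefix "qccijr" already present; 3 new (p, m, d)
  "ezv" → prefix "ez" already present; 1 new (v)
  "ezffmtrdqg" → prefix "ez" already present; 8 new (f, f, m, t, r, d, q, g)
  "qccijruck" → prefix "qccijru" already present; 2 new (c, k)
  "egfy" → prefix "e" already present; 3 new (g, f, y)
Total nodes = 9 + 3 + 8 + 3 + 1 + 8 + 2 + 3 = 37

37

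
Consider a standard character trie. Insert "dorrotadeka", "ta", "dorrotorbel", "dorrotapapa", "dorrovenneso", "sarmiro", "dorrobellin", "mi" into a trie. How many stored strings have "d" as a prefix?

Filter for entries beginning with "d":
Matches: "dorrobellin", "dorrotadeka", "dorrotapapa", "dorrotorbel", "dorrovenneso"
Count: 5

5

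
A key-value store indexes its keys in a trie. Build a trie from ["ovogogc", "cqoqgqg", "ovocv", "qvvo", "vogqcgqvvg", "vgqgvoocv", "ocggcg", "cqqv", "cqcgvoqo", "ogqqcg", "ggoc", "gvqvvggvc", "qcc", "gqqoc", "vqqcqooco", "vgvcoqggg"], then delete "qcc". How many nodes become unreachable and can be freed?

A node on "qcc"'s path can go only if nothing else ends at it or branches off below it.
The suffix "cc" (2 nodes) is used only by "qcc"; the node for "q" still has the child "v", so pruning stops there.
Nodes removed: 2

2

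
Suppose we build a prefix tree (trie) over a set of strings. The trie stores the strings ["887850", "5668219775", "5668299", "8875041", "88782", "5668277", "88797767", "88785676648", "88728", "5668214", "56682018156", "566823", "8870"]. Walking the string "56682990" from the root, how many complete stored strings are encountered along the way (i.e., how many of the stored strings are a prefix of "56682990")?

1

Traverse "56682990" character by character; count nodes along the way that are marked as word ends.
Prefixes of the query that are stored words: "5668299"
Count: 1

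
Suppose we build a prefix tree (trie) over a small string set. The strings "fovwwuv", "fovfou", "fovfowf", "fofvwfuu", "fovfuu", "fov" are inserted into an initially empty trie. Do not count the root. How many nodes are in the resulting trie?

20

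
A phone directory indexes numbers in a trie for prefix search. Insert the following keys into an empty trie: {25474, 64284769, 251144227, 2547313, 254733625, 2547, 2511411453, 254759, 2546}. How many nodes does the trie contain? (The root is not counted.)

35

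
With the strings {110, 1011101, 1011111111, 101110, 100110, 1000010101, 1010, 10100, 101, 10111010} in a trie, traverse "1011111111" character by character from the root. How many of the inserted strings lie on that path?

Check each prefix of "1011111111" against the stored set — each match is an end-marker on the path.
Prefixes of the query that are stored words: "101", "1011111111"
Count: 2

2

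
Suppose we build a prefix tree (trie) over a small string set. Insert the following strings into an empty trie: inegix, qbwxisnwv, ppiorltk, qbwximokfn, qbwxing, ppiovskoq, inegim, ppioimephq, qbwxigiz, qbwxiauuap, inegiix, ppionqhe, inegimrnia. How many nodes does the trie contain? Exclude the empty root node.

60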